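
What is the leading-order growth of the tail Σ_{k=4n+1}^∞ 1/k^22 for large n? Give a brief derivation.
Σ_{k>4n} 1/k^22 ~ 1/(21 · (4n)^21)

Compare to the integral: ∫_{4n}^∞ x^(−22) dx = [−x^(−21)/21]_{4n}^∞ = 1/((22−1)·(4n)^21). Euler-Maclaurin then gives
  Σ_{k>4n} 1/k^22 = ∫_{4n}^∞ dx/x^22 − 1/(2·(4n)^22) + O(1/(4n)^23).
(Equivalently this is ζ(22) − Σ_{k≤4n} 1/k^22.)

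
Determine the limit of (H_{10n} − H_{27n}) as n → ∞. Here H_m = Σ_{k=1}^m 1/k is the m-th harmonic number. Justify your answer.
lim = ln(10/27)

Euler-Maclaurin gives H_m = ln m + γ + 1/(2m) + O(1/m^2). The γ and O(1/m) terms cancel in the difference:
  H_{10n} − H_{27n} = ln(10n) − ln(27n) + O(1/n) = ln(10/27) + O(1/n).
Hence the limit is ln(10/27).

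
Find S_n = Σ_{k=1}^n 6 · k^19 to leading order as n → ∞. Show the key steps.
S_n ~ 3 · n^20 / 10

By integral comparison (Euler-Maclaurin), Σ_{k=1}^n 6 · k^19 = 6 · ∫_0^n x^19 dx + O(n^19) = 6 · n^20/20 = 3 · n^20 / 10 + O(n^19). (Equivalently, Faulhaber's formula gives the same leading term.)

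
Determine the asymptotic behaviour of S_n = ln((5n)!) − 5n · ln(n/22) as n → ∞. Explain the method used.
S_n ~ 5n · (ln 110 − 1) + O(ln n)

Stirling: ln((5n)!) = 5n ln(5n) − 5n + O(ln n).
  S_n = 5n ln(5n) − 5n − 5n ln(n/22) + O(ln n)
      = 5n ln(5n) − 5n ln n + 5n ln 22 − 5n + O(ln n)
      = 5n ln 5 + 5n ln 22 − 5n + O(ln n)
      = 5n (ln 110 − 1) + O(ln n).
Numerically ln(110) − 1 ≈ 3.7005.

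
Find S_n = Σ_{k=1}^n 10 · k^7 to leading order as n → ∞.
S_n ~ 5 · n^8 / 4

By integral comparison (Euler-Maclaurin), Σ_{k=1}^n 10 · k^7 = 10 · ∫_0^n x^7 dx + O(n^7) = 10 · n^8/8 = 5 · n^8 / 4 + O(n^7). (Equivalently, Faulhaber's formula gives the same leading term.)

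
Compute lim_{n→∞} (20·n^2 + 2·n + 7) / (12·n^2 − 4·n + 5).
lim = 20/12 = 5/3

For large n the leading n^2 terms dominate both numerator and denominator. Dividing top and bottom by n^2, every other term tends to 0, leaving 20/12 = 5/3.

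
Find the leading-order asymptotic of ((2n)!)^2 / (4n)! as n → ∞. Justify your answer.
((2n)!)^2/(4n)! ~ ((2π·2n)^(1/2) / sqrt(2)) · 2^(−2·2n)  →  0

Write N = 2n. Stirling: N! ~ sqrt(2π N)(N/e)^N and (2N)! ~ sqrt(2π·2N)·(2N/e)^(2N).
  (N!)^2/(2N)! ~ (2π N)^(2/2) (N/e)^(2N) / [sqrt(2π·2N) (2N/e)^(2N)]
     = (2π N)^(2/2) / sqrt(2π·2N) · (N/(2N))^(2N)
     = (2π N)^((2−1)/2) / sqrt(2) · 2^(−2N).
Since 2^2 > 1, the factor 2^(−2N) decays exponentially, so the ratio → 0. Substituting N = 2n gives the stated form.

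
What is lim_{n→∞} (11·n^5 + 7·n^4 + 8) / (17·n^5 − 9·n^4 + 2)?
lim = 11/17

For large n the leading n^5 terms dominate both numerator and denominator. Dividing top and bottom by n^5, every other term tends to 0, leaving 11/17.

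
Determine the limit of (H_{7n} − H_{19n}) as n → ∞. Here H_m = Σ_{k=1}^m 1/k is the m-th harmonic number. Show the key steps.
lim = ln(7/19)

Euler-Maclaurin gives H_m = ln m + γ + 1/(2m) + O(1/m^2). The γ and O(1/m) terms cancel in the difference:
  H_{7n} − H_{19n} = ln(7n) − ln(19n) + O(1/n) = ln(7/19) + O(1/n).
Hence the limit is ln(7/19).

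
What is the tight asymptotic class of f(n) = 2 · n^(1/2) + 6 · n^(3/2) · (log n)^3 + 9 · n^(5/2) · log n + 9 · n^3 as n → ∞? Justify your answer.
f(n) ∈ Θ(n^3)

Compare the terms by growth order. For large n, n^a · (log n)^b dominates n^a' · (log n)^b' iff a > a', or (a = a' and b > b'). Ranking the 4 terms shows the dominant one is 9 · n^3. Hence f(n) ∈ Θ(n^3).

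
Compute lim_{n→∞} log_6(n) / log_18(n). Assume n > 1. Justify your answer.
lim = ln(18) / ln(6) = log_6(18)

Change of base: log_6(n) = ln n / ln 6 and log_18(n) = ln n / ln 18. The ratio is (ln n / ln 6) · (ln 18 / ln n) = ln 18 / ln 6, a constant independent of n. So the limit is ln 18 / ln 6 = log_6(18).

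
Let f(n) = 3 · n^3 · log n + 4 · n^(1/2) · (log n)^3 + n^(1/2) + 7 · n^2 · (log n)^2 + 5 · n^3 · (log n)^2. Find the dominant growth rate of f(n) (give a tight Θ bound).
f(n) ∈ Θ(n^3 · (log n)^2)

Compare the terms by growth order. For large n, n^a · (log n)^b dominates n^a' · (log n)^b' iff a > a', or (a = a' and b > b'). Ranking the 5 terms shows the dominant one is 5 · n^3 · (log n)^2. Hence f(n) ∈ Θ(n^3 · (log n)^2).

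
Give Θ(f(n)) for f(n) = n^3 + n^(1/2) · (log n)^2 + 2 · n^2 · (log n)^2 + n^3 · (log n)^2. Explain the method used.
f(n) ∈ Θ(n^3 · (log n)^2)

Compare the terms by growth order. For large n, n^a · (log n)^b dominates n^a' · (log n)^b' iff a > a', or (a = a' and b > b'). Ranking the 4 terms shows the dominant one is n^3 · (log n)^2. Hence f(n) ∈ Θ(n^3 · (log n)^2).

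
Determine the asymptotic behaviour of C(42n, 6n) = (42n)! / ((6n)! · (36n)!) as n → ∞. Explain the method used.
C(42n, 6n) ~ (823543/46656)^(6n) · sqrt(7/(12π·6n))

Write N = 6n. Apply Stirling to each factorial:
  (7N)! ~ sqrt(2π·7N) · (7N/e)^(7N),
  N! ~ sqrt(2π N) · (N/e)^N,
  (6N)! ~ sqrt(2π·6N) · (6N/e)^(6N).
The exponential factors combine to (7N)^(7N) / (N^N · (6N)^(6N)) = 7^(7N)/6^(6N) = (7^7/6^6)^N = (823543/46656)^N.
The square-root prefactors combine to sqrt(2π·7N) / (sqrt(2π N)·sqrt(2π·6N)) = sqrt(7 / (2π·6·N)) = sqrt(7/(12π·6n)).
Substituting N = 6n: C(42n, 6n) ~ (823543/46656)^(6n) · sqrt(7/(12π·6n)).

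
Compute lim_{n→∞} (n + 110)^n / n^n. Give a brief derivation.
lim = e^110

Rewrite as (1 + 110/n)^(n). By the standard limit (1 + x/n)^n → e^x, we have (1 + 110/n)^n → e^110, and raising to the 1st power gives e^110.
More precisely, ln[(1 + 110/n)^(n)] = n · ln(1 + 110/n) = n · (110/n + O(1/n^2)) = 110 + O(1/n) → 110.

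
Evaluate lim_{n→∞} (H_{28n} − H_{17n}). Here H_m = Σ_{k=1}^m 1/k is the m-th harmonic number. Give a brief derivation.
lim = ln(28/17)

Euler-Maclaurin gives H_m = ln m + γ + 1/(2m) + O(1/m^2). The γ and O(1/m) terms cancel in the difference:
  H_{28n} − H_{17n} = ln(28n) − ln(17n) + O(1/n) = ln(28/17) + O(1/n).
Hence the limit is ln(28/17).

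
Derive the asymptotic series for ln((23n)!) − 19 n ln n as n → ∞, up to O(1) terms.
ln((23n)!) − 19 n ln n = 4 n ln n + 23(ln 23 − 1) n + (1/2) ln(2π·23n) + O(1/n)

Stirling: ln((23n)!) = 23n ln(23n) − 23n + (1/2) ln(2π·23n) + O(1/n).
Expand 23n ln(23n) = 23n (ln n + ln 23) = 23n ln n + 23n ln 23.
Subtract 19n ln n: leading term is (23 − 19) n ln n = 4 n ln n. The next term is 23n ln 23 − 23n = 23(ln 23 − 1) n. Then the (1/2) ln(2π·23n) correction.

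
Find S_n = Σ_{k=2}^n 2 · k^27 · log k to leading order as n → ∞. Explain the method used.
S_n ~ n^28 log n / 14 − n^28 / 392

By integral comparison, S_n = ∫_1^n 2 · x^27 · log x dx + O(n^27 · log n). For the integral, ∫ x^27 log x dx = n^28 log n / 28 − n^28/784 (integration by parts). Hence S_n ~ n^28 log n / 14 − n^28 / 392.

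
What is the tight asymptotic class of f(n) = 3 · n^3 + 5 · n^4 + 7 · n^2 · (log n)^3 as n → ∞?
f(n) ∈ Θ(n^4)

Compare the terms by growth order. For large n, n^a · (log n)^b dominates n^a' · (log n)^b' iff a > a', or (a = a' and b > b'). Ranking the 3 terms shows the dominant one is 5 · n^4. Hence f(n) ∈ Θ(n^4).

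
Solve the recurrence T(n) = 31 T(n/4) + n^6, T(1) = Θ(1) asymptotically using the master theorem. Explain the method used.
T(n) = Θ(n^6)

log_4 31 ≈ 2.477. f(n) = n^6 dominates n^(log_4 31) since 6 > 2.477, and the regularity condition a·f(n/b) = 31·(n/4)^6 = (31/4096)·n^6 ≤ c·f(n) holds with c = 31/4096 ≈ 0.00757 < 1. So this is Case 3: T(n) = Θ(f(n)) = Θ(n^6).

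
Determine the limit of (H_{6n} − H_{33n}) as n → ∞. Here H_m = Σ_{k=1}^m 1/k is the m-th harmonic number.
lim = ln(6/33) = ln(2/11)

Euler-Maclaurin gives H_m = ln m + γ + 1/(2m) + O(1/m^2). The γ and O(1/m) terms cancel in the difference:
  H_{6n} − H_{33n} = ln(6n) − ln(33n) + O(1/n) = ln(6/33) + O(1/n).
Hence the limit is ln(6/33) = ln(2/11).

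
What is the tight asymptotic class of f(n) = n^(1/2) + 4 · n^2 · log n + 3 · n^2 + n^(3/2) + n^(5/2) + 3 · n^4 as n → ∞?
f(n) ∈ Θ(n^4)

Compare the terms by growth order. For large n, n^a · (log n)^b dominates n^a' · (log n)^b' iff a > a', or (a = a' and b > b'). Ranking the 6 terms shows the dominant one is 3 · n^4. Hence f(n) ∈ Θ(n^4).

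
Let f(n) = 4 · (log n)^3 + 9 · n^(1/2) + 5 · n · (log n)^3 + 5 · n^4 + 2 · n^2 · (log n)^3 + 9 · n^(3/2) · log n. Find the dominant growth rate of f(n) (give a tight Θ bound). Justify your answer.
f(n) ∈ Θ(n^4)

Compare the terms by growth order. For large n, n^a · (log n)^b dominates n^a' · (log n)^b' iff a > a', or (a = a' and b > b'). Ranking the 6 terms shows the dominant one is 5 · n^4. Hence f(n) ∈ Θ(n^4).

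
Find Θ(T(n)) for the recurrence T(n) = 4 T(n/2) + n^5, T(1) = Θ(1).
T(n) = Θ(n^5)

log_2 4 ≈ 2.000. f(n) = n^5 dominates n^(log_2 4) since 5 > 2.000, and the regularity condition a·f(n/b) = 4·(n/2)^5 = (4/32)·n^5 ≤ c·f(n) holds with c = 4/32 ≈ 0.125 < 1. So this is Case 3: T(n) = Θ(f(n)) = Θ(n^5).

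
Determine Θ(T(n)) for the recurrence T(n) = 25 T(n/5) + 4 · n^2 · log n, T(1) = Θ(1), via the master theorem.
T(n) = Θ(n^2 · (log n)^2)

Here log_5 25 = 2 and f(n) = 4 · n^2 · log n = Θ(n^(log_5 25) · (log n)^1). This is the extended Case 2 of the master theorem (f matches the critical exponent up to log factors), giving T(n) = Θ(n^(log_5 25) · (log n)^(1+1)) = Θ(n^2 · (log n)^2).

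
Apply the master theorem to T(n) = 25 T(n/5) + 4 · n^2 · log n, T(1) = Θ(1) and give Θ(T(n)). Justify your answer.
T(n) = Θ(n^2 · (log n)^2)

Here log_5 25 = 2 and f(n) = 4 · n^2 · log n = Θ(n^(log_5 25) · (log n)^1). This is the extended Case 2 of the master theorem (f matches the critical exponent up to log factors), giving T(n) = Θ(n^(log_5 25) · (log n)^(1+1)) = Θ(n^2 · (log n)^2).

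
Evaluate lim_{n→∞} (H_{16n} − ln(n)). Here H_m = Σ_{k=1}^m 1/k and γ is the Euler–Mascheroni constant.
lim = ln 16 + γ

By Euler-Maclaurin, H_m = ln m + γ + O(1/m). So
  H_{16n} − ln(n) = ln(16n) + γ − ln(n) + O(1/n)
                       = ln(16/1) + γ + O(1/n).
Hence the limit is ln(16/1) + γ.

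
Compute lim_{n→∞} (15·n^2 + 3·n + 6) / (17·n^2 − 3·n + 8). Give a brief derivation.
lim = 15/17

For large n the leading n^2 terms dominate both numerator and denominator. Dividing top and bottom by n^2, every other term tends to 0, leaving 15/17.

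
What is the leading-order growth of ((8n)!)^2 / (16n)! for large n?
((8n)!)^2/(16n)! ~ ((2π·8n)^(1/2) / sqrt(2)) · 2^(−2·8n)  →  0

Write N = 8n. Stirling: N! ~ sqrt(2π N)(N/e)^N and (2N)! ~ sqrt(2π·2N)·(2N/e)^(2N).
  (N!)^2/(2N)! ~ (2π N)^(2/2) (N/e)^(2N) / [sqrt(2π·2N) (2N/e)^(2N)]
     = (2π N)^(2/2) / sqrt(2π·2N) · (N/(2N))^(2N)
     = (2π N)^((2−1)/2) / sqrt(2) · 2^(−2N).
Since 2^2 > 1, the factor 2^(−2N) decays exponentially, so the ratio → 0. Substituting N = 8n gives the stated form.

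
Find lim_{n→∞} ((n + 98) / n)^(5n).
lim = e^490

Rewrite as (1 + 98/n)^(5n). By the standard limit (1 + x/n)^n → e^x, we have (1 + 98/n)^n → e^98, and raising to the 5th power gives e^490.
More precisely, ln[(1 + 98/n)^(5n)] = 5n · ln(1 + 98/n) = 5n · (98/n + O(1/n^2)) = 490 + O(1/n) → 490.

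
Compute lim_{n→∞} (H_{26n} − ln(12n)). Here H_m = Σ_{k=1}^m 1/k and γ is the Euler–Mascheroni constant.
lim = ln(13/6) + γ

By Euler-Maclaurin, H_m = ln m + γ + O(1/m). So
  H_{26n} − ln(12n) = ln(26n) + γ − ln(12n) + O(1/n)
                       = ln(26/12) + γ + O(1/n).
Hence the limit is ln(26/12) + γ (= ln(13/6)).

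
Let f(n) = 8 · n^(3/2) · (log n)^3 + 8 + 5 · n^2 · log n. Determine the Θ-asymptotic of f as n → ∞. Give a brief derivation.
f(n) ∈ Θ(n^2 · log n)

Compare the terms by growth order. For large n, n^a · (log n)^b dominates n^a' · (log n)^b' iff a > a', or (a = a' and b > b'). Ranking the 3 terms shows the dominant one is 5 · n^2 · log n. Hence f(n) ∈ Θ(n^2 · log n).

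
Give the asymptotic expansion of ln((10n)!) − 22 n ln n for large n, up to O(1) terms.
ln((10n)!) − 22 n ln n = −12 n ln n + 10(ln 10 − 1) n + (1/2) ln(2π·10n) + O(1/n)

Stirling: ln((10n)!) = 10n ln(10n) − 10n + (1/2) ln(2π·10n) + O(1/n).
Expand 10n ln(10n) = 10n (ln n + ln 10) = 10n ln n + 10n ln 10.
Subtract 22n ln n: leading term is (10 − 22) n ln n = −12 n ln n. The next term is 10n ln 10 − 10n = 10(ln 10 − 1) n. Then the (1/2) ln(2π·10n) correction.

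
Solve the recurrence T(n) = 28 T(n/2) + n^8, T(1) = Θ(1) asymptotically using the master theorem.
T(n) = Θ(n^8)

log_2 28 ≈ 4.807. f(n) = n^8 dominates n^(log_2 28) since 8 > 4.807, and the regularity condition a·f(n/b) = 28·(n/2)^8 = (28/256)·n^8 ≤ c·f(n) holds with c = 28/256 ≈ 0.109 < 1. So this is Case 3: T(n) = Θ(f(n)) = Θ(n^8).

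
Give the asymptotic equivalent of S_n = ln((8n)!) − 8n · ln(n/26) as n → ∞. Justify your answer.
S_n ~ 8n · (ln 208 − 1) + O(ln n)

Stirling: ln((8n)!) = 8n ln(8n) − 8n + O(ln n).
  S_n = 8n ln(8n) − 8n − 8n ln(n/26) + O(ln n)
      = 8n ln(8n) − 8n ln n + 8n ln 26 − 8n + O(ln n)
      = 8n ln 8 + 8n ln 26 − 8n + O(ln n)
      = 8n (ln 208 − 1) + O(ln n).
Numerically ln(208) − 1 ≈ 4.3375.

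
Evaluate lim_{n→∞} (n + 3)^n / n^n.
lim = e^3

Rewrite as (1 + 3/n)^(n). By the standard limit (1 + x/n)^n → e^x, we have (1 + 3/n)^n → e^3, and raising to the 1st power gives e^3.
More precisely, ln[(1 + 3/n)^(n)] = n · ln(1 + 3/n) = n · (3/n + O(1/n^2)) = 3 + O(1/n) → 3.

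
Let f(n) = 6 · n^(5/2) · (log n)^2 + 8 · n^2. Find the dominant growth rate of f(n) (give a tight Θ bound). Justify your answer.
f(n) ∈ Θ(n^(5/2) · (log n)^2)

Compare the terms by growth order. For large n, n^a · (log n)^b dominates n^a' · (log n)^b' iff a > a', or (a = a' and b > b'). Ranking the 2 terms shows the dominant one is 6 · n^(5/2) · (log n)^2. Hence f(n) ∈ Θ(n^(5/2) · (log n)^2).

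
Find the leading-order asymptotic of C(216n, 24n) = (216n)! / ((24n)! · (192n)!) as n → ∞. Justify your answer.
C(216n, 24n) ~ (387420489/16777216)^(24n) · sqrt(9/(16π·24n))

Write N = 24n. Apply Stirling to each factorial:
  (9N)! ~ sqrt(2π·9N) · (9N/e)^(9N),
  N! ~ sqrt(2π N) · (N/e)^N,
  (8N)! ~ sqrt(2π·8N) · (8N/e)^(8N).
The exponential factors combine to (9N)^(9N) / (N^N · (8N)^(8N)) = 9^(9N)/8^(8N) = (9^9/8^8)^N = (387420489/16777216)^N.
The square-root prefactors combine to sqrt(2π·9N) / (sqrt(2π N)·sqrt(2π·8N)) = sqrt(9 / (2π·8·N)) = sqrt(9/(16π·24n)).
Substituting N = 24n: C(216n, 24n) ~ (387420489/16777216)^(24n) · sqrt(9/(16π·24n)).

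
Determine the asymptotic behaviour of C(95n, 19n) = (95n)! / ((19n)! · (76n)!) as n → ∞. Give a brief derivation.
C(95n, 19n) ~ (3125/256)^(19n) · sqrt(5/(8π·19n))

Write N = 19n. Apply Stirling to each factorial:
  (5N)! ~ sqrt(2π·5N) · (5N/e)^(5N),
  N! ~ sqrt(2π N) · (N/e)^N,
  (4N)! ~ sqrt(2π·4N) · (4N/e)^(4N).
The exponential factors combine to (5N)^(5N) / (N^N · (4N)^(4N)) = 5^(5N)/4^(4N) = (5^5/4^4)^N = (3125/256)^N.
The square-root prefactors combine to sqrt(2π·5N) / (sqrt(2π N)·sqrt(2π·4N)) = sqrt(5 / (2π·4·N)) = sqrt(5/(8π·19n)).
Substituting N = 19n: C(95n, 19n) ~ (3125/256)^(19n) · sqrt(5/(8π·19n)).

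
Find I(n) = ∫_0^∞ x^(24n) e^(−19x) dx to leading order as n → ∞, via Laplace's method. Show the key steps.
I(n) ~ (sqrt(2π·24n) / 19) · (24n/(19e))^(24n)

Write the integrand as exp(24n ln x − 19x) and set f(x) = 24n ln x − 19x. Then f'(x) = 24n/x − 19 = 0 at x* = 24n/19, and f''(x*) = −24n/x*^2 = −19^2/(24n). Laplace's method (interior maximum) gives
  I(n) ~ e^(f(x*)) · sqrt(2π / |f''(x*)|)
        = exp(24n ln(24n/19) − 24n) · sqrt(2π · 24n / 19^2)
        = (24n/19)^(24n) e^(−24n) · sqrt(2π·24n) / 19
        = (sqrt(2π·24n) / 19) · (24n/(19e))^(24n).
This matches Γ(24n+1)/19^(24n+1) with Stirling applied to Γ.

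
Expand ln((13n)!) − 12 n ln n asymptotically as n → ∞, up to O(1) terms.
ln((13n)!) − 12 n ln n = n ln n + 13(ln 13 − 1) n + (1/2) ln(2π·13n) + O(1/n)

Stirling: ln((13n)!) = 13n ln(13n) − 13n + (1/2) ln(2π·13n) + O(1/n).
Expand 13n ln(13n) = 13n (ln n + ln 13) = 13n ln n + 13n ln 13.
Subtract 12n ln n: leading term is (13 − 12) n ln n = n ln n. The next term is 13n ln 13 − 13n = 13(ln 13 − 1) n. Then the (1/2) ln(2π·13n) correction.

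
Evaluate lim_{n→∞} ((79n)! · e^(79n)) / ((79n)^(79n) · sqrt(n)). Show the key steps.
lim = sqrt(2π·79)

Stirling: (79n)! ~ sqrt(2π·79n) · (79n/e)^(79n). Hence
  (79n)! · e^(79n) / (79n)^(79n) ~ sqrt(2π·79n).
Dividing by sqrt(n): sqrt(2π·79n) / sqrt(n) = sqrt(2π·79) · n^((1−1)/2), so the limit is sqrt(2π·79).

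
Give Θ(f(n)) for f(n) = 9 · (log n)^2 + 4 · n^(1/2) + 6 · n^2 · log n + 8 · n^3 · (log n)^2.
f(n) ∈ Θ(n^3 · (log n)^2)

Compare the terms by growth order. For large n, n^a · (log n)^b dominates n^a' · (log n)^b' iff a > a', or (a = a' and b > b'). Ranking the 4 terms shows the dominant one is 8 · n^3 · (log n)^2. Hence f(n) ∈ Θ(n^3 · (log n)^2).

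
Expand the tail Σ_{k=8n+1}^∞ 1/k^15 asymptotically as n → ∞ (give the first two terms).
Σ_{k>8n} 1/k^15 = 1/(14 · (8n)^14) − 1/(2 · (8n)^15) + O(1/(8n)^16)

Compare to the integral: ∫_{8n}^∞ x^(−15) dx = [−x^(−14)/14]_{8n}^∞ = 1/((15−1)·(8n)^14). The Euler-Maclaurin correction adds −f(8n)/2 = −1/(2·(8n)^15). Euler-Maclaurin then gives
  Σ_{k>8n} 1/k^15 = ∫_{8n}^∞ dx/x^15 − 1/(2·(8n)^15) + O(1/(8n)^16).
(Equivalently this is ζ(15) − Σ_{k≤8n} 1/k^15.)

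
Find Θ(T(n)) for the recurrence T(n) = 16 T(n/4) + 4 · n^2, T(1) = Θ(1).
T(n) = Θ(n^2 log n)

log_4 16 = 2, and f(n) = 4 · n^2 = Θ(n^(log_4 16)). This is Case 2 of the master theorem: T(n) = Θ(f(n) · log n) = Θ(n^2 log n).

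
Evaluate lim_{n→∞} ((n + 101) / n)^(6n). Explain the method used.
lim = e^606

Rewrite as (1 + 101/n)^(6n). By the standard limit (1 + x/n)^n → e^x, we have (1 + 101/n)^n → e^101, and raising to the 6th power gives e^606.
More precisely, ln[(1 + 101/n)^(6n)] = 6n · ln(1 + 101/n) = 6n · (101/n + O(1/n^2)) = 606 + O(1/n) → 606.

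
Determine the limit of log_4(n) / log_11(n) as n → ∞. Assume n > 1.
lim = ln(11) / ln(4) = log_4(11)

Change of base: log_4(n) = ln n / ln 4 and log_11(n) = ln n / ln 11. The ratio is (ln n / ln 4) · (ln 11 / ln n) = ln 11 / ln 4, a constant independent of n. So the limit is ln 11 / ln 4 = log_4(11).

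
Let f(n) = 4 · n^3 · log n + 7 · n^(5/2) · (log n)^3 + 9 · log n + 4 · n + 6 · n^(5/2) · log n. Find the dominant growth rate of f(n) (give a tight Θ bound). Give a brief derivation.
f(n) ∈ Θ(n^3 · log n)

Compare the terms by growth order. For large n, n^a · (log n)^b dominates n^a' · (log n)^b' iff a > a', or (a = a' and b > b'). Ranking the 5 terms shows the dominant one is 4 · n^3 · log n. Hence f(n) ∈ Θ(n^3 · log n).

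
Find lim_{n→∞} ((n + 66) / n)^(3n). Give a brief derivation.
lim = e^198

Rewrite as (1 + 66/n)^(3n). By the standard limit (1 + x/n)^n → e^x, we have (1 + 66/n)^n → e^66, and raising to the 3rd power gives e^198.
More precisely, ln[(1 + 66/n)^(3n)] = 3n · ln(1 + 66/n) = 3n · (66/n + O(1/n^2)) = 198 + O(1/n) → 198.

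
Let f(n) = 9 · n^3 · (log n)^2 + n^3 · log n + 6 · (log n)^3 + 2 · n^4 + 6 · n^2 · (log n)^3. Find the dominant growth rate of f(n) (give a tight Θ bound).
f(n) ∈ Θ(n^4)

Compare the terms by growth order. For large n, n^a · (log n)^b dominates n^a' · (log n)^b' iff a > a', or (a = a' and b > b'). Ranking the 5 terms shows the dominant one is 2 · n^4. Hence f(n) ∈ Θ(n^4).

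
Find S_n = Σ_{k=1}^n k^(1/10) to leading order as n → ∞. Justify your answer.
S_n ~ (10/11) · n^(11/10)

Integral comparison: Σ_{k=1}^n k^(1/10) = ∫_0^n x^(1/10) dx + O(n^(1/10)). The integral is n^(1 + 1/10) / (1 + 1/10) = n^((1+10)/10) / ((1+10)/10) = (10/11) · n^(11/10).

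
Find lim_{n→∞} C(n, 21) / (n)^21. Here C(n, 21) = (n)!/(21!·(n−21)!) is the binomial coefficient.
lim = 1/21! = 1/51090942171709440000

With N = n → ∞: C(N, 21) / N^21 = [N(N−1)…(N−20)] / (21! · N^21) = (1/21!) · 1 · (1 − 1/n) · … · (1 − 20/n). Each factor → 1 as N → ∞, so the limit is 1/21! = 1/51090942171709440000.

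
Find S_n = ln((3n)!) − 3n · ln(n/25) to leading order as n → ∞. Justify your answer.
S_n ~ 3n · (ln 75 − 1) + O(ln n)

Stirling: ln((3n)!) = 3n ln(3n) − 3n + O(ln n).
  S_n = 3n ln(3n) − 3n − 3n ln(n/25) + O(ln n)
      = 3n ln(3n) − 3n ln n + 3n ln 25 − 3n + O(ln n)
      = 3n ln 3 + 3n ln 25 − 3n + O(ln n)
      = 3n (ln 75 − 1) + O(ln n).
Numerically ln(75) − 1 ≈ 3.3175.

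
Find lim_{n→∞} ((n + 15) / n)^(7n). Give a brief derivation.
lim = e^105

Rewrite as (1 + 15/n)^(7n). By the standard limit (1 + x/n)^n → e^x, we have (1 + 15/n)^n → e^15, and raising to the 7th power gives e^105.
More precisely, ln[(1 + 15/n)^(7n)] = 7n · ln(1 + 15/n) = 7n · (15/n + O(1/n^2)) = 105 + O(1/n) → 105.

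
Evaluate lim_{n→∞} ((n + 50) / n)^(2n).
lim = e^100

Rewrite as (1 + 50/n)^(2n). By the standard limit (1 + x/n)^n → e^x, we have (1 + 50/n)^n → e^50, and raising to the 2nd power gives e^100.
More precisely, ln[(1 + 50/n)^(2n)] = 2n · ln(1 + 50/n) = 2n · (50/n + O(1/n^2)) = 100 + O(1/n) → 100.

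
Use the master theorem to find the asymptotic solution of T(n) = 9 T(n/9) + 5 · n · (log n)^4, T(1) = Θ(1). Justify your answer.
T(n) = Θ(n · (log n)^5)

Here log_9 9 = 1 and f(n) = 5 · n · (log n)^4 = Θ(n^(log_9 9) · (log n)^4). This is the extended Case 2 of the master theorem (f matches the critical exponent up to log factors), giving T(n) = Θ(n^(log_9 9) · (log n)^(4+1)) = Θ(n · (log n)^5).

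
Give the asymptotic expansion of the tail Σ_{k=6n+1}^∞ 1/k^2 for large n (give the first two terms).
Σ_{k>6n} 1/k^2 = 1/(1 · (6n)) − 1/(2 · (6n)^2) + O(1/(6n)^3)

Compare to the integral: ∫_{6n}^∞ x^(−2) dx = [−x^(−1)/1]_{6n}^∞ = 1/((2−1)·(6n)). The Euler-Maclaurin correction adds −f(6n)/2 = −1/(2·(6n)^2). Euler-Maclaurin then gives
  Σ_{k>6n} 1/k^2 = ∫_{6n}^∞ dx/x^2 − 1/(2·(6n)^2) + O(1/(6n)^3).
(Equivalently this is ζ(2) − Σ_{k≤6n} 1/k^2.)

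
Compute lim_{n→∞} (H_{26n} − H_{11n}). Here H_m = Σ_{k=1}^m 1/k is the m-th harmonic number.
lim = ln(26/11)

Euler-Maclaurin gives H_m = ln m + γ + 1/(2m) + O(1/m^2). The γ and O(1/m) terms cancel in the difference:
  H_{26n} − H_{11n} = ln(26n) − ln(11n) + O(1/n) = ln(26/11) + O(1/n).
Hence the limit is ln(26/11).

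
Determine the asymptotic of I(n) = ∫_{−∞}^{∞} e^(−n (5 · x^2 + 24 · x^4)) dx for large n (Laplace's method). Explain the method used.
I(n) ~ sqrt(π/(5n))

φ(x) = 5 · x^2 + 24 · x^4 has its unique global minimum at x* = 0 (since φ'(x) = 10x + 96x^3 = 0 only at x = 0 for real x with both coefficients positive, and φ → ∞ as |x| → ∞). At x* = 0, φ(0) = 0 and φ''(0) = 10. Laplace's method then gives
  I(n) ~ sqrt(2π / (n · φ''(0))) · e^(−n φ(0)) = sqrt(2π / (10n)) = sqrt(π/(5n)).
The 24 · x^4 term contributes only at subleading order (an O(1/n) relative correction).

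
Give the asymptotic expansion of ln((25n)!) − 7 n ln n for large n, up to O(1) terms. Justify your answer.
ln((25n)!) − 7 n ln n = 18 n ln n + 25(ln 25 − 1) n + (1/2) ln(2π·25n) + O(1/n)

Stirling: ln((25n)!) = 25n ln(25n) − 25n + (1/2) ln(2π·25n) + O(1/n).
Expand 25n ln(25n) = 25n (ln n + ln 25) = 25n ln n + 25n ln 25.
Subtract 7n ln n: leading term is (25 − 7) n ln n = 18 n ln n. The next term is 25n ln 25 − 25n = 25(ln 25 − 1) n. Then the (1/2) ln(2π·25n) correction.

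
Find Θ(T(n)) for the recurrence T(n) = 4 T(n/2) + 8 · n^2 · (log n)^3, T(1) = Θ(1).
T(n) = Θ(n^2 · (log n)^4)

Here log_2 4 = 2 and f(n) = 8 · n^2 · (log n)^3 = Θ(n^(log_2 4) · (log n)^3). This is the extended Case 2 of the master theorem (f matches the critical exponent up to log factors), giving T(n) = Θ(n^(log_2 4) · (log n)^(3+1)) = Θ(n^2 · (log n)^4).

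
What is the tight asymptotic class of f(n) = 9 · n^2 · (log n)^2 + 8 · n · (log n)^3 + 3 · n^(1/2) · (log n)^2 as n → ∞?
f(n) ∈ Θ(n^2 · (log n)^2)

Compare the terms by growth order. For large n, n^a · (log n)^b dominates n^a' · (log n)^b' iff a > a', or (a = a' and b > b'). Ranking the 3 terms shows the dominant one is 9 · n^2 · (log n)^2. Hence f(n) ∈ Θ(n^2 · (log n)^2).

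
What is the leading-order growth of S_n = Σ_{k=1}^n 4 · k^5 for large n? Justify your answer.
S_n ~ 2 · n^6 / 3

By integral comparison (Euler-Maclaurin), Σ_{k=1}^n 4 · k^5 = 4 · ∫_0^n x^5 dx + O(n^5) = 4 · n^6/6 = 2 · n^6 / 3 + O(n^5). (Equivalently, Faulhaber's formula gives the same leading term.)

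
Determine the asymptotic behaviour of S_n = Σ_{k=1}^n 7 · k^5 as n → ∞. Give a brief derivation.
S_n ~ 7 · n^6 / 6

By integral comparison (Euler-Maclaurin), Σ_{k=1}^n 7 · k^5 = 7 · ∫_0^n x^5 dx + O(n^5) = 7 · n^6/6 + O(n^5). (Equivalently, Faulhaber's formula gives the same leading term.)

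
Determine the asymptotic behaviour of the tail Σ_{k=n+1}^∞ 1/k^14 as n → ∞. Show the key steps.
Σ_{k>n} 1/k^14 ~ 1/(13 · n^13)

Compare to the integral: ∫_{n}^∞ x^(−14) dx = [−x^(−13)/13]_{n}^∞ = 1/((14−1)·n^13). Euler-Maclaurin then gives
  Σ_{k>n} 1/k^14 = ∫_{n}^∞ dx/x^14 − 1/(2·n^14) + O(1/n^15).
(Equivalently this is ζ(14) − Σ_{k≤n} 1/k^14.)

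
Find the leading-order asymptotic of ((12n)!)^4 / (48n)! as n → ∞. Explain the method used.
((12n)!)^4/(48n)! ~ ((2π·12n)^(3/2) / 2) · 4^(−4·12n)  →  0

Write N = 12n. Stirling: N! ~ sqrt(2π N)(N/e)^N and (4N)! ~ sqrt(2π·4N)·(4N/e)^(4N).
  (N!)^4/(4N)! ~ (2π N)^(4/2) (N/e)^(4N) / [sqrt(2π·4N) (4N/e)^(4N)]
     = (2π N)^(4/2) / sqrt(2π·4N) · (N/(4N))^(4N)
     = (2π N)^((4−1)/2) / 2 · 4^(−4N).
Since 4^4 > 1, the factor 4^(−4N) decays exponentially, so the ratio → 0. Substituting N = 12n gives the stated form.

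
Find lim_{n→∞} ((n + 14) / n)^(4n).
lim = e^56

Rewrite as (1 + 14/n)^(4n). By the standard limit (1 + x/n)^n → e^x, we have (1 + 14/n)^n → e^14, and raising to the 4th power gives e^56.
More precisely, ln[(1 + 14/n)^(4n)] = 4n · ln(1 + 14/n) = 4n · (14/n + O(1/n^2)) = 56 + O(1/n) → 56.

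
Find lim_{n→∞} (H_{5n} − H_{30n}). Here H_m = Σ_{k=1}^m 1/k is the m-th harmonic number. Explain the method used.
lim = ln(5/30) = −ln 6

Euler-Maclaurin gives H_m = ln m + γ + 1/(2m) + O(1/m^2). The γ and O(1/m) terms cancel in the difference:
  H_{5n} − H_{30n} = ln(5n) − ln(30n) + O(1/n) = ln(5/30) + O(1/n).
Hence the limit is ln(5/30) = −ln 6.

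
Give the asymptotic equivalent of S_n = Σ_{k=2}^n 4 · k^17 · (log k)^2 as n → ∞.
S_n ~ 2 · n^18 · (log n)^2 / 9

By integral comparison, S_n = ∫_1^n 4 · x^17 · (log x)^2 dx + O(n^17 · (log n)^2). For the integral, the leading term of ∫_1^n x^17 (log x)^2 dx is n^18/18 · (log n)^2 (by repeated integration by parts; each step lowers the log-exponent and produces a relatively O(1/log n) correction). Hence S_n ~ 2 · n^18 · (log n)^2 / 9.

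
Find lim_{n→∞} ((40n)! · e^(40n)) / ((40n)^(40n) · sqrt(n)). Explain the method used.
lim = sqrt(2π·40)

Stirling: (40n)! ~ sqrt(2π·40n) · (40n/e)^(40n). Hence
  (40n)! · e^(40n) / (40n)^(40n) ~ sqrt(2π·40n).
Dividing by sqrt(n): sqrt(2π·40n) / sqrt(n) = sqrt(2π·40) · n^((1−1)/2), so the limit is sqrt(2π·40).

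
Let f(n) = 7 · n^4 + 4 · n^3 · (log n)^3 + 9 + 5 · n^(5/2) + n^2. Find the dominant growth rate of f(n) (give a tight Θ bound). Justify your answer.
f(n) ∈ Θ(n^4)

Compare the terms by growth order. For large n, n^a · (log n)^b dominates n^a' · (log n)^b' iff a > a', or (a = a' and b > b'). Ranking the 5 terms shows the dominant one is 7 · n^4. Hence f(n) ∈ Θ(n^4).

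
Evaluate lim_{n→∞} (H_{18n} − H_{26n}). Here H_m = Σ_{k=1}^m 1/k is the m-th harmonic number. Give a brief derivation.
lim = ln(18/26) = ln(9/13)

Euler-Maclaurin gives H_m = ln m + γ + 1/(2m) + O(1/m^2). The γ and O(1/m) terms cancel in the difference:
  H_{18n} − H_{26n} = ln(18n) − ln(26n) + O(1/n) = ln(18/26) + O(1/n).
Hence the limit is ln(18/26) = ln(9/13).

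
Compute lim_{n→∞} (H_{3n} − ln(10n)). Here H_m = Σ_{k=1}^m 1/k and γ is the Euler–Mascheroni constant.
lim = ln(3/10) + γ

By Euler-Maclaurin, H_m = ln m + γ + O(1/m). So
  H_{3n} − ln(10n) = ln(3n) + γ − ln(10n) + O(1/n)
                       = ln(3/10) + γ + O(1/n).
Hence the limit is ln(3/10) + γ.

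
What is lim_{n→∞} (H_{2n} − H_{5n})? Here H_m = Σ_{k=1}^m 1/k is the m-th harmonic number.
lim = ln(2/5)

Euler-Maclaurin gives H_m = ln m + γ + 1/(2m) + O(1/m^2). The γ and O(1/m) terms cancel in the difference:
  H_{2n} − H_{5n} = ln(2n) − ln(5n) + O(1/n) = ln(2/5) + O(1/n).
Hence the limit is ln(2/5).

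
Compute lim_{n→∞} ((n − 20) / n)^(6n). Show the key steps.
lim = e^(−120)

Rewrite as (1 − 20/n)^(6n). By the standard limit (1 + x/n)^n → e^x, we have (1 − 20/n)^n → e^(−20), and raising to the 6th power gives e^(−120).
More precisely, ln[(1 − 20/n)^(6n)] = 6n · ln(1 − 20/n) = 6n · (-20/n + O(1/n^2)) = -120 + O(1/n) → -120.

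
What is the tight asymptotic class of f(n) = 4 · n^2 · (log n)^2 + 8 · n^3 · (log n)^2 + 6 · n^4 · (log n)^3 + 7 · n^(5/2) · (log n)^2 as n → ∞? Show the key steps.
f(n) ∈ Θ(n^4 · (log n)^3)

Compare the terms by growth order. For large n, n^a · (log n)^b dominates n^a' · (log n)^b' iff a > a', or (a = a' and b > b'). Ranking the 4 terms shows the dominant one is 6 · n^4 · (log n)^3. Hence f(n) ∈ Θ(n^4 · (log n)^3).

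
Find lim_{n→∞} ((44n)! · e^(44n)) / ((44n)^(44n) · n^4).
lim = 0

Stirling: (44n)! ~ sqrt(2π·44n) · (44n/e)^(44n). Hence
  (44n)! · e^(44n) / (44n)^(44n) ~ sqrt(2π·44n).
Dividing by n^4: sqrt(2π·44n) / n^4 = sqrt(2π·44) · n^((1−8)/2), so the expression behaves like sqrt(2π·44) · n^((1−8)/2) → 0.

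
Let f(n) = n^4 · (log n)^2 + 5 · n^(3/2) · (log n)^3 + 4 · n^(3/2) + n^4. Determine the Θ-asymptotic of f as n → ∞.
f(n) ∈ Θ(n^4 · (log n)^2)

Compare the terms by growth order. For large n, n^a · (log n)^b dominates n^a' · (log n)^b' iff a > a', or (a = a' and b > b'). Ranking the 4 terms shows the dominant one is n^4 · (log n)^2. Hence f(n) ∈ Θ(n^4 · (log n)^2).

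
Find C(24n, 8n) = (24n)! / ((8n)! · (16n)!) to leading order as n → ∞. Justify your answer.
C(24n, 8n) ~ (27/4)^(8n) · sqrt(3/(4π·8n))

Write N = 8n. Apply Stirling to each factorial:
  (3N)! ~ sqrt(2π·3N) · (3N/e)^(3N),
  N! ~ sqrt(2π N) · (N/e)^N,
  (2N)! ~ sqrt(2π·2N) · (2N/e)^(2N).
The exponential factors combine to (3N)^(3N) / (N^N · (2N)^(2N)) = 3^(3N)/2^(2N) = (3^3/2^2)^N = (27/4)^N.
The square-root prefactors combine to sqrt(2π·3N) / (sqrt(2π N)·sqrt(2π·2N)) = sqrt(3 / (2π·2·N)) = sqrt(3/(4π·8n)).
Substituting N = 8n: C(24n, 8n) ~ (27/4)^(8n) · sqrt(3/(4π·8n)).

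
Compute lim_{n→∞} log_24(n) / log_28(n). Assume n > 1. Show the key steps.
lim = ln(28) / ln(24) = log_24(28)

Change of base: log_24(n) = ln n / ln 24 and log_28(n) = ln n / ln 28. The ratio is (ln n / ln 24) · (ln 28 / ln n) = ln 28 / ln 24, a constant independent of n. So the limit is ln 28 / ln 24 = log_24(28).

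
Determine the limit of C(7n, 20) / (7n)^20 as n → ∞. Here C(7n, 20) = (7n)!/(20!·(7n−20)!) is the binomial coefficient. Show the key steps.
lim = 1/20! = 1/2432902008176640000

With N = 7n → ∞: C(N, 20) / N^20 = [N(N−1)…(N−19)] / (20! · N^20) = (1/20!) · 1 · (1 − 1/(7n)) · … · (1 − 19/(7n)). Each factor → 1 as N → ∞, so the limit is 1/20! = 1/2432902008176640000.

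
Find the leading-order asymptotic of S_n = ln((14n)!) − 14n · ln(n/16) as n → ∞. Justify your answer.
S_n ~ 14n · (ln 224 − 1) + O(ln n)

Stirling: ln((14n)!) = 14n ln(14n) − 14n + O(ln n).
  S_n = 14n ln(14n) − 14n − 14n ln(n/16) + O(ln n)
      = 14n ln(14n) − 14n ln n + 14n ln 16 − 14n + O(ln n)
      = 14n ln 14 + 14n ln 16 − 14n + O(ln n)
      = 14n (ln 224 − 1) + O(ln n).
Numerically ln(224) − 1 ≈ 4.4116.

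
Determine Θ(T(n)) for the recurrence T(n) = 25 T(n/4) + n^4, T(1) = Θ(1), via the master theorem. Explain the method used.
T(n) = Θ(n^4)

log_4 25 ≈ 2.322. f(n) = n^4 dominates n^(log_4 25) since 4 > 2.322, and the regularity condition a·f(n/b) = 25·(n/4)^4 = (25/256)·n^4 ≤ c·f(n) holds with c = 25/256 ≈ 0.0977 < 1. So this is Case 3: T(n) = Θ(f(n)) = Θ(n^4).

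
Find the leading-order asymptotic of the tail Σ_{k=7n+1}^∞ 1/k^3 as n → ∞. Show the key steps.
Σ_{k>7n} 1/k^3 ~ 1/(2 · (7n)^2)

Compare to the integral: ∫_{7n}^∞ x^(−3) dx = [−x^(−2)/2]_{7n}^∞ = 1/((3−1)·(7n)^2). Euler-Maclaurin then gives
  Σ_{k>7n} 1/k^3 = ∫_{7n}^∞ dx/x^3 − 1/(2·(7n)^3) + O(1/(7n)^4).
(Equivalently this is ζ(3) − Σ_{k≤7n} 1/k^3.)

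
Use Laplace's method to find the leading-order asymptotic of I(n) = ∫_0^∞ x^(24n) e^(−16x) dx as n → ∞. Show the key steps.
I(n) ~ (sqrt(2π·24n) / 16) · (24n/(16e))^(24n)

Write the integrand as exp(24n ln x − 16x) and set f(x) = 24n ln x − 16x. Then f'(x) = 24n/x − 16 = 0 at x* = 24n/16, and f''(x*) = −24n/x*^2 = −16^2/(24n). Laplace's method (interior maximum) gives
  I(n) ~ e^(f(x*)) · sqrt(2π / |f''(x*)|)
        = exp(24n ln(24n/16) − 24n) · sqrt(2π · 24n / 16^2)
        = (24n/16)^(24n) e^(−24n) · sqrt(2π·24n) / 16
        = (sqrt(2π·24n) / 16) · (24n/(16e))^(24n).
This matches Γ(24n+1)/16^(24n+1) with Stirling applied to Γ.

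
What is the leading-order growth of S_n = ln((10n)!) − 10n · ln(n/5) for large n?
S_n ~ 10n · (ln 50 − 1) + O(ln n)

Stirling: ln((10n)!) = 10n ln(10n) − 10n + O(ln n).
  S_n = 10n ln(10n) − 10n − 10n ln(n/5) + O(ln n)
      = 10n ln(10n) − 10n ln n + 10n ln 5 − 10n + O(ln n)
      = 10n ln 10 + 10n ln 5 − 10n + O(ln n)
      = 10n (ln 50 − 1) + O(ln n).
Numerically ln(50) − 1 ≈ 2.9120.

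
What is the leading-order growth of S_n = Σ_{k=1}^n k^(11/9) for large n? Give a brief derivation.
S_n ~ (9/20) · n^(20/9)

Integral comparison: Σ_{k=1}^n k^(11/9) = ∫_0^n x^(11/9) dx + O(n^(11/9)). The integral is n^(1 + 11/9) / (1 + 11/9) = n^((11+9)/9) / ((11+9)/9) = (9/20) · n^(20/9).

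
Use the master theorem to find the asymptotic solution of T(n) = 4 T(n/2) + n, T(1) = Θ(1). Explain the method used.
T(n) = Θ(n^2)

Master theorem: compare f(n) = n to n^(log_2 4) where log_2 4 = 2. Since 1 < log_2 4, we have f(n) = O(n^(log_2 4 − ε)) for some ε > 0 — Case 1. Hence T(n) = Θ(n^(log_2 4)) = Θ(n^2).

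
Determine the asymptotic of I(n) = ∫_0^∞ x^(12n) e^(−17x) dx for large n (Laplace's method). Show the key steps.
I(n) ~ (sqrt(2π·12n) / 17) · (12n/(17e))^(12n)

Write the integrand as exp(12n ln x − 17x) and set f(x) = 12n ln x − 17x. Then f'(x) = 12n/x − 17 = 0 at x* = 12n/17, and f''(x*) = −12n/x*^2 = −17^2/(12n). Laplace's method (interior maximum) gives
  I(n) ~ e^(f(x*)) · sqrt(2π / |f''(x*)|)
        = exp(12n ln(12n/17) − 12n) · sqrt(2π · 12n / 17^2)
        = (12n/17)^(12n) e^(−12n) · sqrt(2π·12n) / 17
        = (sqrt(2π·12n) / 17) · (12n/(17e))^(12n).
This matches Γ(12n+1)/17^(12n+1) with Stirling applied to Γ.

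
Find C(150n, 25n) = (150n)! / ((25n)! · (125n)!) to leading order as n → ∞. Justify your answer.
C(150n, 25n) ~ (46656/3125)^(25n) · sqrt(3/(5π·25n))

Write N = 25n. Apply Stirling to each factorial:
  (6N)! ~ sqrt(2π·6N) · (6N/e)^(6N),
  N! ~ sqrt(2π N) · (N/e)^N,
  (5N)! ~ sqrt(2π·5N) · (5N/e)^(5N).
The exponential factors combine to (6N)^(6N) / (N^N · (5N)^(5N)) = 6^(6N)/5^(5N) = (6^6/5^5)^N = (46656/3125)^N.
The square-root prefactors combine to sqrt(2π·6N) / (sqrt(2π N)·sqrt(2π·5N)) = sqrt(6 / (2π·5·N)) = sqrt(3/(5π·25n)).
Substituting N = 25n: C(150n, 25n) ~ (46656/3125)^(25n) · sqrt(3/(5π·25n)).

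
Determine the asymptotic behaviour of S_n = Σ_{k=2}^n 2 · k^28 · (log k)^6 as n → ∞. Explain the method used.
S_n ~ 2 · n^29 · (log n)^6 / 29

By integral comparison, S_n = ∫_1^n 2 · x^28 · (log x)^6 dx + O(n^28 · (log n)^6). For the integral, the leading term of ∫_1^n x^28 (log x)^6 dx is n^29/29 · (log n)^6 (by repeated integration by parts; each step lowers the log-exponent and produces a relatively O(1/log n) correction). Hence S_n ~ 2 · n^29 · (log n)^6 / 29.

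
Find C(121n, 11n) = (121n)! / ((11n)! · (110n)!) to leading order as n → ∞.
C(121n, 11n) ~ (285311670611/10000000000)^(11n) · sqrt(11/(20π·11n))

Write N = 11n. Apply Stirling to each factorial:
  (11N)! ~ sqrt(2π·11N) · (11N/e)^(11N),
  N! ~ sqrt(2π N) · (N/e)^N,
  (10N)! ~ sqrt(2π·10N) · (10N/e)^(10N).
The exponential factors combine to (11N)^(11N) / (N^N · (10N)^(10N)) = 11^(11N)/10^(10N) = (11^11/10^10)^N = (285311670611/10000000000)^N.
The square-root prefactors combine to sqrt(2π·11N) / (sqrt(2π N)·sqrt(2π·10N)) = sqrt(11 / (2π·10·N)) = sqrt(11/(20π·11n)).
Substituting N = 11n: C(121n, 11n) ~ (285311670611/10000000000)^(11n) · sqrt(11/(20π·11n)).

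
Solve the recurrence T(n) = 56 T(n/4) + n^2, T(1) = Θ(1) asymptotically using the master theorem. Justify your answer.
T(n) = Θ(n^(log_4 56))

Master theorem: compare f(n) = n^2 to n^(log_4 56) where log_4 56 ≈ 2.904. Since 2 < log_4 56, we have f(n) = O(n^(log_4 56 − ε)) for some ε > 0 — Case 1. Hence T(n) = Θ(n^(log_4 56)).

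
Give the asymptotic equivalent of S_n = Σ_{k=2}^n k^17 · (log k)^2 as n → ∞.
S_n ~ n^18 · (log n)^2 / 18

By integral comparison, S_n = ∫_1^n x^17 · (log x)^2 dx + O(n^17 · (log n)^2). For the integral, the leading term of ∫_1^n x^17 (log x)^2 dx is n^18/18 · (log n)^2 (by repeated integration by parts; each step lowers the log-exponent and produces a relatively O(1/log n) correction). Hence S_n ~ n^18 · (log n)^2 / 18.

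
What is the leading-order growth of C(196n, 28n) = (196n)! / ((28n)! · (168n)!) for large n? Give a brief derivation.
C(196n, 28n) ~ (823543/46656)^(28n) · sqrt(7/(12π·28n))

Write N = 28n. Apply Stirling to each factorial:
  (7N)! ~ sqrt(2π·7N) · (7N/e)^(7N),
  N! ~ sqrt(2π N) · (N/e)^N,
  (6N)! ~ sqrt(2π·6N) · (6N/e)^(6N).
The exponential factors combine to (7N)^(7N) / (N^N · (6N)^(6N)) = 7^(7N)/6^(6N) = (7^7/6^6)^N = (823543/46656)^N.
The square-root prefactors combine to sqrt(2π·7N) / (sqrt(2π N)·sqrt(2π·6N)) = sqrt(7 / (2π·6·N)) = sqrt(7/(12π·28n)).
Substituting N = 28n: C(196n, 28n) ~ (823543/46656)^(28n) · sqrt(7/(12π·28n)).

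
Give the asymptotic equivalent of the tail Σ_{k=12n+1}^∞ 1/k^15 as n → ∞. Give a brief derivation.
Σ_{k>12n} 1/k^15 ~ 1/(14 · (12n)^14)

Compare to the integral: ∫_{12n}^∞ x^(−15) dx = [−x^(−14)/14]_{12n}^∞ = 1/((15−1)·(12n)^14). Euler-Maclaurin then gives
  Σ_{k>12n} 1/k^15 = ∫_{12n}^∞ dx/x^15 − 1/(2·(12n)^15) + O(1/(12n)^16).
(Equivalently this is ζ(15) − Σ_{k≤12n} 1/k^15.)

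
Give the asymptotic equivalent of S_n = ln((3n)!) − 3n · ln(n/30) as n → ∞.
S_n ~ 3n · (ln 90 − 1) + O(ln n)

Stirling: ln((3n)!) = 3n ln(3n) − 3n + O(ln n).
  S_n = 3n ln(3n) − 3n − 3n ln(n/30) + O(ln n)
      = 3n ln(3n) − 3n ln n + 3n ln 30 − 3n + O(ln n)
      = 3n ln 3 + 3n ln 30 − 3n + O(ln n)
      = 3n (ln 90 − 1) + O(ln n).
Numerically ln(90) − 1 ≈ 3.4998.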